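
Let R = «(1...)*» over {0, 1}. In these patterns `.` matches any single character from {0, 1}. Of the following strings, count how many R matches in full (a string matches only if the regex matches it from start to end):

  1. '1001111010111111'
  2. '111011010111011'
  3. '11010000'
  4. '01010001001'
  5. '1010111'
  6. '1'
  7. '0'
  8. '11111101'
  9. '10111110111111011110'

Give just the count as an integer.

3

1 → match
2 → no match
3 → no match
4 → no match
5 → no match
6 → no match
7 → no match
8 → match
9 → match
Total matched: 3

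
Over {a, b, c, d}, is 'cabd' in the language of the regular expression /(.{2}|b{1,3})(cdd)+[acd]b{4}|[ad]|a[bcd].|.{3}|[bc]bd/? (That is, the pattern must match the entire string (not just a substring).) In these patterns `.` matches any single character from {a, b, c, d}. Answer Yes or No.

No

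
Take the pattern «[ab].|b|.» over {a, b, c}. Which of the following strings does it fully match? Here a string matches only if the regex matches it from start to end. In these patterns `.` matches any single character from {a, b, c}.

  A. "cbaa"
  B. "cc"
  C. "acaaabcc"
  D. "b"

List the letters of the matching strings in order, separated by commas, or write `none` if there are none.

A → no match
B → no match
C → no match
D → match

D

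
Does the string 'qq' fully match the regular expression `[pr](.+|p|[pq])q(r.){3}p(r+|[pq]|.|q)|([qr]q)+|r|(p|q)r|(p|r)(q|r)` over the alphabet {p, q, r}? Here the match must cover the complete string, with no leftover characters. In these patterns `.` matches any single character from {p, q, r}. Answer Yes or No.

Yes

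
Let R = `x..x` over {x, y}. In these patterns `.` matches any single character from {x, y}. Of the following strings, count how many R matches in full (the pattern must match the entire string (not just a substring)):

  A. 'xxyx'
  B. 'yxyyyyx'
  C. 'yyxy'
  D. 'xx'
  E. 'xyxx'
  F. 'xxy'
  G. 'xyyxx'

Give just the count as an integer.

A → match
B → no match — must start with 'x'
C → no match — must start with 'x'
D → no match
E → match
F → no match — must end with 'x'
G → no match
Total matched: 2

2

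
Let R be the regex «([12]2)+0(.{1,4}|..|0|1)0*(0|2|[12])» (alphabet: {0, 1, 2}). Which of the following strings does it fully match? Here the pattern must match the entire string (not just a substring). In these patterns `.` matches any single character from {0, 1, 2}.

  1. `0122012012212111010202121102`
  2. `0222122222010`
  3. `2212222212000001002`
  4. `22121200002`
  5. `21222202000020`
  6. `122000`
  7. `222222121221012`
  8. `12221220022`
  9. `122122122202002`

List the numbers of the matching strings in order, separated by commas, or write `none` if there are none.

4

1 → no match
2 → no match
3 → no match
4. `22121200002` → match
5 → no match
6. `122000` → no match
7 → no match
8. `12221220022` → no match
9 → no match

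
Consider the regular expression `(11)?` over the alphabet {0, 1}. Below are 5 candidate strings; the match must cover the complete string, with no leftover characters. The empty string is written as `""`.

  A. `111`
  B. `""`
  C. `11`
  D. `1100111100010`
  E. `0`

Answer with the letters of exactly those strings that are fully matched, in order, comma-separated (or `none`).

B, C

A. `111` → no match
B. `""` → match
C. `11` → match
D → no match
E. `0` → no match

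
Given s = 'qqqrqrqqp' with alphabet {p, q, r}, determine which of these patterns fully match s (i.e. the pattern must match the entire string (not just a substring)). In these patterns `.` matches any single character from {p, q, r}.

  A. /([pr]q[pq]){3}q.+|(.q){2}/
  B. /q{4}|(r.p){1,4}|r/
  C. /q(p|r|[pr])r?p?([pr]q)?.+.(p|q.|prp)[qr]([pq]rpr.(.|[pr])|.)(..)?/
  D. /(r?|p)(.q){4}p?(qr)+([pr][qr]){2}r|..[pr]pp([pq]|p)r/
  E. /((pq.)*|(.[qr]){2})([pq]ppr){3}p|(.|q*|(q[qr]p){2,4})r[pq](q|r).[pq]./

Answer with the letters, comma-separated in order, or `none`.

A → no match
B → no match
C → no match
D → no match — must end with 'r'
E → match

E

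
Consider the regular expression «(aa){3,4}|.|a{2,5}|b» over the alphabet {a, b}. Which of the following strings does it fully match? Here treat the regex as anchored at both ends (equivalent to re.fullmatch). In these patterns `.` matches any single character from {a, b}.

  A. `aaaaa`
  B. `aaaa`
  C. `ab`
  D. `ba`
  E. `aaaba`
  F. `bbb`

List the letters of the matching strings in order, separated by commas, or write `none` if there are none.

A, B

A → match
B → match
C → no match
D → no match
E → no match
F → no match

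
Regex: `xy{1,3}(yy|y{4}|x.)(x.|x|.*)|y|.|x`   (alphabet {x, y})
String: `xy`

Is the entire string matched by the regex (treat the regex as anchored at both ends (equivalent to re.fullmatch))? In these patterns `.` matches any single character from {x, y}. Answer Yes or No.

No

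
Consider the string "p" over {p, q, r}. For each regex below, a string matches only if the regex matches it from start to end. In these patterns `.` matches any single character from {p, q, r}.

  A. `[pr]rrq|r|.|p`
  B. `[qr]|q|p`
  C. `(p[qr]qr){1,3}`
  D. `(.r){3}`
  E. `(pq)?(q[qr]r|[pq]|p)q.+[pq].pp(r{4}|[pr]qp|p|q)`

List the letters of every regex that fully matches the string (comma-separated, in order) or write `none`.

A → match
B → match
C → no match — must end with "qr"
D → no match — must end with "r"
E → no match

A, B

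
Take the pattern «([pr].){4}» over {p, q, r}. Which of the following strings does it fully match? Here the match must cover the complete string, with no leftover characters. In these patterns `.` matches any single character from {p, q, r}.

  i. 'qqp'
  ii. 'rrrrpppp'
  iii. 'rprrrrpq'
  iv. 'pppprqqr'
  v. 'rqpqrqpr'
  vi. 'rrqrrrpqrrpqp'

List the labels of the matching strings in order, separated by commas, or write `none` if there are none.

ii, iii, v

i → no match
ii → match
iii → match
iv → no match
v → match
vi → no match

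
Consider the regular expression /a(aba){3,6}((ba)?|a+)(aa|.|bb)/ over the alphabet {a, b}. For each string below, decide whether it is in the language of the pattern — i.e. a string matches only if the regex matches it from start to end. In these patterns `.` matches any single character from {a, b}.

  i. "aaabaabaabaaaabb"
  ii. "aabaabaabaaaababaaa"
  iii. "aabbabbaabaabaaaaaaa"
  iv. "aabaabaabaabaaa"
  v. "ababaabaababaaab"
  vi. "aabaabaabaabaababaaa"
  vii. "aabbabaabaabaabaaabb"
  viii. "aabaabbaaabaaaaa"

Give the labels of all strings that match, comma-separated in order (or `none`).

iv, vi

i → no match — must start with "aaba"
ii → no match
iii → no match — must start with "aaba"
iv → match
v → no match — must start with "aaba"
vi → match
vii → no match — must start with "aaba"
viii → no match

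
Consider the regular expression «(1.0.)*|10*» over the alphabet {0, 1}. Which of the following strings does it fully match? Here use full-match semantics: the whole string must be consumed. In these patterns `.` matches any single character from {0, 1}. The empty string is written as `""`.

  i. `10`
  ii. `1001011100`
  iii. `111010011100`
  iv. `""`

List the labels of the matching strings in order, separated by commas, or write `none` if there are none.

i → match
ii → no match
iii → no match
iv → match

i, iv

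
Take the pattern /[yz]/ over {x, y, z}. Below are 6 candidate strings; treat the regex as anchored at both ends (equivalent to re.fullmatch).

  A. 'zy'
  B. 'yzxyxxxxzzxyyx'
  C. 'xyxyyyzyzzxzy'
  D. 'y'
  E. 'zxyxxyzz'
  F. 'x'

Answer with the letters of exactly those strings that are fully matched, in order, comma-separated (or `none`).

A → no match
B → no match
C → no match
D → match
E → no match
F → no match

D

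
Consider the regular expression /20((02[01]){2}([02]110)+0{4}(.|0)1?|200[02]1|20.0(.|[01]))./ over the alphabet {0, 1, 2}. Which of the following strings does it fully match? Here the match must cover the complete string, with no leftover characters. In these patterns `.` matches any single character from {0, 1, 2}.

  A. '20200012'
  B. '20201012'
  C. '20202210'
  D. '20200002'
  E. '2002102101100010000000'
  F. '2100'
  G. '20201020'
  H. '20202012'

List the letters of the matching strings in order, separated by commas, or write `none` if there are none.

A, B, D, G, H

A → match
B → match
C → no match
D → match
E → no match
F → no match — must start with '20'
G → match
H → match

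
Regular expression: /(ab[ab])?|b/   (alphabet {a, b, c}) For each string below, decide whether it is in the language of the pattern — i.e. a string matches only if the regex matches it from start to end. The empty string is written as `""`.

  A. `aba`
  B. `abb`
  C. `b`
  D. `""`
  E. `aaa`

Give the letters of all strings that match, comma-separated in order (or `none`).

A, B, C, D

A → match
B → match
C → match
D → match
E → no match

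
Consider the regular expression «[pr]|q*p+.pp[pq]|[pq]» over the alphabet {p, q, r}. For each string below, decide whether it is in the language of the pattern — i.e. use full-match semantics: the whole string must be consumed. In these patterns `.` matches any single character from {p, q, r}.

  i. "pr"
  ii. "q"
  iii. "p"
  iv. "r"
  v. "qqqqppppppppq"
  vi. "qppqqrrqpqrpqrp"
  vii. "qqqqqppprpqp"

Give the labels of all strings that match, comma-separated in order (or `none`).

i → no match
ii → match
iii → match
iv → match
v → match
vi → no match
vii → no match

ii, iii, iv, v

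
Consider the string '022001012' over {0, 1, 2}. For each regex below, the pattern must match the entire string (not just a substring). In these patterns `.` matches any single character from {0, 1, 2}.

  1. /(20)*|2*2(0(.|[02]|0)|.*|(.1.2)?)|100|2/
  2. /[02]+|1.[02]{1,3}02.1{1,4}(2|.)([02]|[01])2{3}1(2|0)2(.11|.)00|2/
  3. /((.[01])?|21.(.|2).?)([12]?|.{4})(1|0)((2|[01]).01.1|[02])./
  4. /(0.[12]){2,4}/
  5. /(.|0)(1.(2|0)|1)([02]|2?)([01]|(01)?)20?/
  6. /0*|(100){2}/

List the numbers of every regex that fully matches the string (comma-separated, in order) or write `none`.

1 → no match
2 → no match
3 → no match
4 → match
5 → no match
6 → no match

4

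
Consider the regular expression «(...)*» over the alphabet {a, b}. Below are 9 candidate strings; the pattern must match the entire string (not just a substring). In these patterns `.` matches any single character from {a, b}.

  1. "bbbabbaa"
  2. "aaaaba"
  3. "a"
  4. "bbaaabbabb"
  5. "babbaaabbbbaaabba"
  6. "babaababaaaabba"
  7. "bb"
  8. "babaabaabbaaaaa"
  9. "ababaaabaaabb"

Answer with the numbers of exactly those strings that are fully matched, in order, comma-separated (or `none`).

2, 6, 8

1. "bbbabbaa" → no match
2. "aaaaba" → match
3. "a" → no match
4. "bbaaabbabb" → no match
5 → no match
6 → match
7. "bb" → no match
8 → match
9 → no match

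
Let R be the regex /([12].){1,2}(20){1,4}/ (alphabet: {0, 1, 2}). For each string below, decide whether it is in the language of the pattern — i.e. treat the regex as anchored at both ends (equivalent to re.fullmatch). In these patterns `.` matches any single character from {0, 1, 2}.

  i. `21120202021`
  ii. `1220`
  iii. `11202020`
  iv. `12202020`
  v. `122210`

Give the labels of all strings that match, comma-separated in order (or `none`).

i → no match — must end with `20`
ii → match
iii → match
iv → match
v → no match — must end with `20`

ii, iii, iv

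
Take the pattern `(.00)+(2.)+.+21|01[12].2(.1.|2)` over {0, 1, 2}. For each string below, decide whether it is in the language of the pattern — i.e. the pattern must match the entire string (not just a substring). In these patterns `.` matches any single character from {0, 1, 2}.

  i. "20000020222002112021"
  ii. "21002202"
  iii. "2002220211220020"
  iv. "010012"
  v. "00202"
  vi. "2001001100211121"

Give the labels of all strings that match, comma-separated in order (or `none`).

i → match
ii → no match
iii → no match
iv → no match
v → no match
vi → no match

i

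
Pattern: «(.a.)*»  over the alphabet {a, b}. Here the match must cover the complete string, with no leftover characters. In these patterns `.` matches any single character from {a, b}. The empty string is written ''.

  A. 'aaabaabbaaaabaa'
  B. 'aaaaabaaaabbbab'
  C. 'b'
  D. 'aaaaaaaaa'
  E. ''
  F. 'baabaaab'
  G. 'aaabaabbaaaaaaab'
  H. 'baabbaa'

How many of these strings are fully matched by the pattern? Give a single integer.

A → no match
B → no match
C → no match
D → match
E → match
F → no match
G → no match
H → no match
Total matched: 2

2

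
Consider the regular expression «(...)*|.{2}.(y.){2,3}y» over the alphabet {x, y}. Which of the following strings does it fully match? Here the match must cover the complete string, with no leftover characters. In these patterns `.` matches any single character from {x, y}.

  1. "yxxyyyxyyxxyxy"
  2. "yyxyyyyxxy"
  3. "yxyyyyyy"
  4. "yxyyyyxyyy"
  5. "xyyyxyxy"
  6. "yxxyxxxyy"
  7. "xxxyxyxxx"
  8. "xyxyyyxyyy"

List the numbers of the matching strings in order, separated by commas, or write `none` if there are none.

3, 4, 5, 6, 7, 8

1 → no match
2 → no match
3 → match
4 → match
5 → match
6 → match
7 → match
8 → match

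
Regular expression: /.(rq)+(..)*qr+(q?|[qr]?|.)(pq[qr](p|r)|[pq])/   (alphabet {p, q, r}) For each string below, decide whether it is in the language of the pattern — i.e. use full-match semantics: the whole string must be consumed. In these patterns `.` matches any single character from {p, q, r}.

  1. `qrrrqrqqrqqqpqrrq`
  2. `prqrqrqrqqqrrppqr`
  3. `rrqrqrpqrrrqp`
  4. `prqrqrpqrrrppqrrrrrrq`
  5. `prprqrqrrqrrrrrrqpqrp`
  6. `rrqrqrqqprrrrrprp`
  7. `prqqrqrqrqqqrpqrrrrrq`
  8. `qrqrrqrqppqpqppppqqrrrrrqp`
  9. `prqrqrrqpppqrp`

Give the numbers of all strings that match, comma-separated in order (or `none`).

3, 4, 9

1 → no match
2 → no match
3 → match
4 → match
5 → no match
6 → no match
7 → no match
8 → no match
9 → match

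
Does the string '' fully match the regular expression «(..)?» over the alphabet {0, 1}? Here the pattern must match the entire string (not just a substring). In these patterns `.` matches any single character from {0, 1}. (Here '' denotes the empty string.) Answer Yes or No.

Yes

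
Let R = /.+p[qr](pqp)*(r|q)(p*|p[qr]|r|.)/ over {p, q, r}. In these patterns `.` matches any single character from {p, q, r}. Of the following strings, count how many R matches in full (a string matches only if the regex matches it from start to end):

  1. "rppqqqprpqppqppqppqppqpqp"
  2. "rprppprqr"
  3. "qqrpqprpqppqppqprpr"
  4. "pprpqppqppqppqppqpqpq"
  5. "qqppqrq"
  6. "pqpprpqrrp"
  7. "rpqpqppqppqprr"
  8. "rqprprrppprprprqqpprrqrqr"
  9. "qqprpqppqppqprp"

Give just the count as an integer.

7

1 → match
2. "rprppprqr" → match
3 → match
4 → match
5. "qqppqrq" → match
6. "pqpprpqrrp" → no match
7 → match
8 → no match
9 → match
Total matched: 7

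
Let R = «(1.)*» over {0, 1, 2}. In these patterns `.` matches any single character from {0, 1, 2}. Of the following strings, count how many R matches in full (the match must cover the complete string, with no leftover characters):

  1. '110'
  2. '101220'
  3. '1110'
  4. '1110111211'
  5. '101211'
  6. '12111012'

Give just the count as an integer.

4

1 → no match
2 → no match
3 → match
4 → match
5 → match
6 → match
Total matched: 4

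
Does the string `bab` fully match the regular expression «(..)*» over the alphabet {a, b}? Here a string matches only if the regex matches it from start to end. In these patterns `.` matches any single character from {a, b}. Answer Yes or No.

No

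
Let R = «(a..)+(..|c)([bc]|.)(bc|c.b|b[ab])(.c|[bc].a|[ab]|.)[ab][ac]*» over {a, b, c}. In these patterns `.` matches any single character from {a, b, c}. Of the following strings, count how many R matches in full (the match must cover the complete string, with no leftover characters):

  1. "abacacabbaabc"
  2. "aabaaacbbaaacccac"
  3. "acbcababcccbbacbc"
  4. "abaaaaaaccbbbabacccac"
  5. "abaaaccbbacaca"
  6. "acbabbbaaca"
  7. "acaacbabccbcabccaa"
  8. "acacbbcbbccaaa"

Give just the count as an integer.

7

1 → match
2 → match
3 → no match
4 → match
5 → match
6 → match
7 → match
8 → match
Total matched: 7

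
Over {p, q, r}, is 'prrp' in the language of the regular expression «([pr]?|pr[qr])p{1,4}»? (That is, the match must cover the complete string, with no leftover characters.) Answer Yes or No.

Yes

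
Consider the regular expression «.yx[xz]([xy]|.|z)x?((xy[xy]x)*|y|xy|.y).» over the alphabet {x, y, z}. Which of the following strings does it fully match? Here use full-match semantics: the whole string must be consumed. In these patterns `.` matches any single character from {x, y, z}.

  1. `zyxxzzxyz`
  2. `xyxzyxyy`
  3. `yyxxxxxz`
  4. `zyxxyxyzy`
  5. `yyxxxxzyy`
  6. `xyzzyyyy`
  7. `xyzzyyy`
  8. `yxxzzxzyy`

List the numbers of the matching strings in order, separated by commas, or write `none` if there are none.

2, 5

1 → no match
2 → match
3 → no match
4 → no match
5 → match
6 → no match
7 → no match
8 → no match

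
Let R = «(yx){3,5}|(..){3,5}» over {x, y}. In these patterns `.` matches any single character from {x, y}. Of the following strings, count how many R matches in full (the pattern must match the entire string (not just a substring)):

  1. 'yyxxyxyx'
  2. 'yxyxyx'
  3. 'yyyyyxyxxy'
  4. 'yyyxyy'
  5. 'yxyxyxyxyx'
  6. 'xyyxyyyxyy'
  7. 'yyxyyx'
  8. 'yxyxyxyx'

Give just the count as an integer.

8

1 → match
2 → match
3 → match
4 → match
5 → match
6 → match
7 → match
8 → match
Total matched: 8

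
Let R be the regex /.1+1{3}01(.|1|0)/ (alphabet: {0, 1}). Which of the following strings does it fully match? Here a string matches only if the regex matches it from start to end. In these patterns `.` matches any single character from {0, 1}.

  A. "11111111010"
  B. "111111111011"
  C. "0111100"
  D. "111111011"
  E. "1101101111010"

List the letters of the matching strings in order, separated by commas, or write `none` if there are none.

A, B, D

A → match
B → match
C → no match
D → match
E → no match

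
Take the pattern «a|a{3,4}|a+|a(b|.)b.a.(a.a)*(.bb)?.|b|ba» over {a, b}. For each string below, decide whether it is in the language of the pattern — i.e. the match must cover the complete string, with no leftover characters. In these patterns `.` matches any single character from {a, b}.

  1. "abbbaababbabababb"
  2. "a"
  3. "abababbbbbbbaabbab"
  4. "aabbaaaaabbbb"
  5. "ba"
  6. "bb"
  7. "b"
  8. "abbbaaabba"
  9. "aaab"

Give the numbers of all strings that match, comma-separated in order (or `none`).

2, 4, 5, 7, 8

1 → no match
2 → match
3 → no match
4 → match
5 → match
6 → no match
7 → match
8 → match
9 → no match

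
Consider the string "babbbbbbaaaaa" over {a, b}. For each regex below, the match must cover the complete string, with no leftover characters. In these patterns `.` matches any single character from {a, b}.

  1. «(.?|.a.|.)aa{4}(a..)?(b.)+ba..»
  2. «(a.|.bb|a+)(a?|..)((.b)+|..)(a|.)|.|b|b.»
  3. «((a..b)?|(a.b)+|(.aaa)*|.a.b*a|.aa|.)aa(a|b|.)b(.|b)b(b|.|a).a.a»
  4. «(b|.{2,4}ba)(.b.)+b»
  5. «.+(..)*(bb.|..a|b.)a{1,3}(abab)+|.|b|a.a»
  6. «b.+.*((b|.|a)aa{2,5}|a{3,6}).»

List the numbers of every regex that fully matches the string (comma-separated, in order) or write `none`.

6

1 → no match
2 → no match
3 → no match
4 → no match — must end with "b"
5 → no match
6 → match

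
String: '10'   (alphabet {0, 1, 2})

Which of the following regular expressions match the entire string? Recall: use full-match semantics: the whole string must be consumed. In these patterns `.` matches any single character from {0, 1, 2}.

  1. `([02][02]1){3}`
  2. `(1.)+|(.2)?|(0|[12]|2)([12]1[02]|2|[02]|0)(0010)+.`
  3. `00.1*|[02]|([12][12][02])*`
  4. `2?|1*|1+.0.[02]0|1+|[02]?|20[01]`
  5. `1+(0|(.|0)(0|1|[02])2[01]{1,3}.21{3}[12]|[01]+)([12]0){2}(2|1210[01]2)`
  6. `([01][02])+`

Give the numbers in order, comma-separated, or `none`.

1 → no match — must end with '1'
2 → match
3 → no match
4 → no match
5 → no match — must end with '2'
6 → match

2, 6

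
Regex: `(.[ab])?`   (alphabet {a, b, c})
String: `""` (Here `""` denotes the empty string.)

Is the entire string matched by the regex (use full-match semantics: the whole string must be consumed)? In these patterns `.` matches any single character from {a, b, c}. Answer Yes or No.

Yes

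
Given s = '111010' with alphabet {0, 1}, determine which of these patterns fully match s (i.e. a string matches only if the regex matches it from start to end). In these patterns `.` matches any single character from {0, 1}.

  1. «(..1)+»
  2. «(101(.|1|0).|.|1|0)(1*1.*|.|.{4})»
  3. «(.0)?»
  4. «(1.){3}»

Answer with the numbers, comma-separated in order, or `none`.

1 → no match — must end with '1'
2 → match
3 → no match
4 → match

2, 4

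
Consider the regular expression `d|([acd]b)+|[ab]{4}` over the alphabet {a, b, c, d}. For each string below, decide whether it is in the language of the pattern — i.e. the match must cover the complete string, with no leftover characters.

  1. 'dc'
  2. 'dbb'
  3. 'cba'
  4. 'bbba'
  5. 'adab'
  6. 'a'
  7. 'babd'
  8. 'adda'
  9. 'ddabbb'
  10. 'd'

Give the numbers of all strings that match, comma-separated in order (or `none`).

1 → no match
2 → no match
3 → no match
4 → match
5 → no match
6 → no match
7 → no match
8 → no match
9 → no match
10 → match

4, 10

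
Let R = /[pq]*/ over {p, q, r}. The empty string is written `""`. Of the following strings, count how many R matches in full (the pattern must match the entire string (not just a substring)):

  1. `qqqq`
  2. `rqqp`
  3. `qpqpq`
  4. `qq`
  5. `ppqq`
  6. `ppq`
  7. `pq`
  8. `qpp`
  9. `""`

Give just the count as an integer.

8

1 → match
2 → no match
3 → match
4 → match
5 → match
6 → match
7 → match
8 → match
9 → match
Total matched: 8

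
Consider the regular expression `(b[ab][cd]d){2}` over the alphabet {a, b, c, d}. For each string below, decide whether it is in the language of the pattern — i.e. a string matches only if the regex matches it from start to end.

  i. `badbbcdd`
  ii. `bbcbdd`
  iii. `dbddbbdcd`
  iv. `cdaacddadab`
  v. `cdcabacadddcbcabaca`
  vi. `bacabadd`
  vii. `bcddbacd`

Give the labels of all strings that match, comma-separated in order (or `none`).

i → no match
ii → no match
iii → no match — must start with `b`
iv → no match — must start with `b`
v → no match — must start with `b`
vi → no match
vii → no match

none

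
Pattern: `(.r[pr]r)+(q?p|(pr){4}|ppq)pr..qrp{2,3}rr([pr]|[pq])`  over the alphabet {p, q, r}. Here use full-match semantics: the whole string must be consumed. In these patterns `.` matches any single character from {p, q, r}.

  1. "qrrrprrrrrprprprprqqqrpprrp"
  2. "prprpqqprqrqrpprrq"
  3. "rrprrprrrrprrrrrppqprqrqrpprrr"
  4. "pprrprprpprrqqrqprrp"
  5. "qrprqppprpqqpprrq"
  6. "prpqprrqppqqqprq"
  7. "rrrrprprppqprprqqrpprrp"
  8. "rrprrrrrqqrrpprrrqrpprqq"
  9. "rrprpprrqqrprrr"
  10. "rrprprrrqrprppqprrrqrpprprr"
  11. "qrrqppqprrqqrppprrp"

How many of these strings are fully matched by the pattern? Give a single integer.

1 → no match
2 → no match
3 → no match
4 → no match
5 → no match
6 → no match
7 → no match
8 → no match
9 → no match
10 → no match
11 → no match
Total matched: 0

0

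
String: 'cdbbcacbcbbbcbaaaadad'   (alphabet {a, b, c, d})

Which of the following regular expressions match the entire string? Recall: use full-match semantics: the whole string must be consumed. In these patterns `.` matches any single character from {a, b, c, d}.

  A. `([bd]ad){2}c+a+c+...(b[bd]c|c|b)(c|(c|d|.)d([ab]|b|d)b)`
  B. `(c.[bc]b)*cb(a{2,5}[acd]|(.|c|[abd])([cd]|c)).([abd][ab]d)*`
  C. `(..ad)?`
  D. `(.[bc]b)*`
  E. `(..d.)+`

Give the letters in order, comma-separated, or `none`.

B

A → no match
B → match
C → no match
D → no match
E → no match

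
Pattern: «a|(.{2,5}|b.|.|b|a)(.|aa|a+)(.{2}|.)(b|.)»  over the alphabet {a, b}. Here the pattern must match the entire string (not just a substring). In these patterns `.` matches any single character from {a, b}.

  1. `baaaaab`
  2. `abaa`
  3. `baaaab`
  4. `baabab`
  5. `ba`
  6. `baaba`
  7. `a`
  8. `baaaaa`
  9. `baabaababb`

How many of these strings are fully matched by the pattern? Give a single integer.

1 → match
2 → match
3 → match
4 → match
5 → no match
6 → match
7 → match
8 → match
9 → no match
Total matched: 7

7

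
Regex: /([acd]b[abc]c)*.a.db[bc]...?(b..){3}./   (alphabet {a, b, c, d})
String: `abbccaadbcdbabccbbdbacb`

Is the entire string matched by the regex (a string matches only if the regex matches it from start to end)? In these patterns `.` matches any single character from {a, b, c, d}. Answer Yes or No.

Yes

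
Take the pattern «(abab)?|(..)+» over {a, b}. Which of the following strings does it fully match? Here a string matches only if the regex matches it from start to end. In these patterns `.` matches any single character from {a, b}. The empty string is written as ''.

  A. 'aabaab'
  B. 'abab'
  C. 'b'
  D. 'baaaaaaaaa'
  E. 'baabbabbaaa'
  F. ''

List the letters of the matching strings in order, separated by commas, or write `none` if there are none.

A, B, D, F

A → match
B → match
C → no match
D → match
E → no match
F → match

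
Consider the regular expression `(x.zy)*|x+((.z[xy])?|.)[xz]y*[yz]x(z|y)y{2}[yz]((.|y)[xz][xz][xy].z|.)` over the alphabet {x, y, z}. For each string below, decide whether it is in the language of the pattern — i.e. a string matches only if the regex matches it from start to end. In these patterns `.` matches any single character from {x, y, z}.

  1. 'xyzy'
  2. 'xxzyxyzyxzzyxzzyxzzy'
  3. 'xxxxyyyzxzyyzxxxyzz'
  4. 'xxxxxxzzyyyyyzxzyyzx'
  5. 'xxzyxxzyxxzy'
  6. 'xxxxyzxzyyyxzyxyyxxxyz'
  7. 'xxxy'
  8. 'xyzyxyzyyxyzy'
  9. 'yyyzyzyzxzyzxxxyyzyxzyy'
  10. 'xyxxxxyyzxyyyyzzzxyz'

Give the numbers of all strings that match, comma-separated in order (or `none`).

1, 2, 3, 4, 5

1 → match
2 → match
3 → match
4 → match
5 → match
6 → no match
7 → no match
8 → no match
9 → no match
10 → no match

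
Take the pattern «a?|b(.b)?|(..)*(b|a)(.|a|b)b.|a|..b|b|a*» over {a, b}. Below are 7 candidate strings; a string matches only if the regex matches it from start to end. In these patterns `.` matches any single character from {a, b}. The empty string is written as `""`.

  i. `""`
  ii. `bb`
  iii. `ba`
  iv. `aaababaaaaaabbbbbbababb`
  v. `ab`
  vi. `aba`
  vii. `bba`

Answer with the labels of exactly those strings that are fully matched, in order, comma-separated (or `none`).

i → match
ii → no match
iii → no match
iv → no match
v → no match
vi → no match
vii → no match

i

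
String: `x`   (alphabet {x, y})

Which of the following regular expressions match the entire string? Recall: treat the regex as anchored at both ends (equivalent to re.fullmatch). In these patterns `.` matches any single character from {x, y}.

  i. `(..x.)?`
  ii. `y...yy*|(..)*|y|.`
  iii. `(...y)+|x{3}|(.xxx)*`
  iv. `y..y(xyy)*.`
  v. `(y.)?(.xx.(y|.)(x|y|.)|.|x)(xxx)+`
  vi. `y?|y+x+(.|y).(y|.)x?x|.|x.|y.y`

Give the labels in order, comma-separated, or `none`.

i → no match
ii → match
iii → no match
iv → no match — must start with `y`
v → no match — must end with `xxx`
vi → match

ii, vi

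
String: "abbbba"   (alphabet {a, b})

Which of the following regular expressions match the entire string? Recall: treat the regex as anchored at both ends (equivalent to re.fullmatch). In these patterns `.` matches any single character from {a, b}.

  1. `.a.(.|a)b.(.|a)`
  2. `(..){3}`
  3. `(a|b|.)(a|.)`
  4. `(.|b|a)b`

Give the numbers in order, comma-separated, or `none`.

1 → no match
2 → match
3 → no match
4 → no match — must end with "b"

2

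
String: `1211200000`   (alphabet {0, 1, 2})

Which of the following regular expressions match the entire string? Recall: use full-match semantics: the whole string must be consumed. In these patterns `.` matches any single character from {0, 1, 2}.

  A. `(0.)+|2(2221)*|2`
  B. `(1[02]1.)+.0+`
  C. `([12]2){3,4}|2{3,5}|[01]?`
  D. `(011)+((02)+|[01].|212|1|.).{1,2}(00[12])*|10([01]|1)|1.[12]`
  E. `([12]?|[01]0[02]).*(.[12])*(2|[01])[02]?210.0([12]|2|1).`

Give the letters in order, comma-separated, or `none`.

B

A → no match
B → match
C → no match
D → no match
E → no match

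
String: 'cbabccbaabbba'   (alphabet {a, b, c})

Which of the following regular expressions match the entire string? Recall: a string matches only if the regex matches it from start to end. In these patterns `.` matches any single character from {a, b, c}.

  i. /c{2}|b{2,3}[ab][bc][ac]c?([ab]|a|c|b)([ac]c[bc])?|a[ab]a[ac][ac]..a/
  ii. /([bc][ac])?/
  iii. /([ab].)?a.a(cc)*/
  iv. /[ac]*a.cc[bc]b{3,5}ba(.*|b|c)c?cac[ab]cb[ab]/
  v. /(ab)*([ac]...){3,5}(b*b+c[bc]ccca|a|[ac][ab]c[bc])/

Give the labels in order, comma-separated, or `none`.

v

i → no match
ii → no match
iii → no match
iv → no match
v → match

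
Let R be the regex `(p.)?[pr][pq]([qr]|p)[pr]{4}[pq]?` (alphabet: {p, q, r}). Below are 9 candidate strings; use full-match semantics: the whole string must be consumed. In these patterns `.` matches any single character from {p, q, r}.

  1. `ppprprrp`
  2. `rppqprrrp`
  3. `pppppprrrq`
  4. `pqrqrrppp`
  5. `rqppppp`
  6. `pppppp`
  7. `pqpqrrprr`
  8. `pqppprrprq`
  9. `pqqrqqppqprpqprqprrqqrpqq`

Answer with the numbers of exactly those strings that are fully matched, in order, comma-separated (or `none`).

1 → match
2 → no match
3 → match
4 → match
5 → match
6 → no match
7 → match
8 → match
9 → no match

1, 3, 4, 5, 7, 8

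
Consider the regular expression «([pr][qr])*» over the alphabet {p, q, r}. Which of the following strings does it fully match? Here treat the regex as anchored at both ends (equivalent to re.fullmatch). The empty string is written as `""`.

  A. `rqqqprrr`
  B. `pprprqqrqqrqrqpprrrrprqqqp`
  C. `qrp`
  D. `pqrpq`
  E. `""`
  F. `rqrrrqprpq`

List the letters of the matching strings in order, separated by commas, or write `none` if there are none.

A. `rqqqprrr` → no match
B → no match
C. `qrp` → no match
D. `pqrpq` → no match
E. `""` → match
F. `rqrrrqprpq` → match

E, F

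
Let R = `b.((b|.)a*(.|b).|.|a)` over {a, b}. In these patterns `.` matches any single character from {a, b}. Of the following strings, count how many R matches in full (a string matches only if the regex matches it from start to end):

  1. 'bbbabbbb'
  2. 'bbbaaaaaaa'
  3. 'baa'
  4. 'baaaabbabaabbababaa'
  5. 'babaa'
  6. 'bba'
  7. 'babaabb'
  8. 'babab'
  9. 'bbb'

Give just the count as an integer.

7

1. 'bbbabbbb' → no match
2. 'bbbaaaaaaa' → match
3. 'baa' → match
4 → no match
5. 'babaa' → match
6. 'bba' → match
7. 'babaabb' → match
8. 'babab' → match
9. 'bbb' → match
Total matched: 7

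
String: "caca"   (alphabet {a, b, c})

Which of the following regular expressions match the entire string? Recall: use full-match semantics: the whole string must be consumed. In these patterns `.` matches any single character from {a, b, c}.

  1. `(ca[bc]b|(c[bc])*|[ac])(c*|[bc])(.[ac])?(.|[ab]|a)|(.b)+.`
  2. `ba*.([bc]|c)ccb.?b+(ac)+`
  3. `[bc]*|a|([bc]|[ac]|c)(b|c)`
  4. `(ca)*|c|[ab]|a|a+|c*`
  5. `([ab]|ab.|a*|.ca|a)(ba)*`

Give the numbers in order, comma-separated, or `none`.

1 → match
2 → no match — must start with "b"
3 → no match
4 → match
5 → no match

1, 4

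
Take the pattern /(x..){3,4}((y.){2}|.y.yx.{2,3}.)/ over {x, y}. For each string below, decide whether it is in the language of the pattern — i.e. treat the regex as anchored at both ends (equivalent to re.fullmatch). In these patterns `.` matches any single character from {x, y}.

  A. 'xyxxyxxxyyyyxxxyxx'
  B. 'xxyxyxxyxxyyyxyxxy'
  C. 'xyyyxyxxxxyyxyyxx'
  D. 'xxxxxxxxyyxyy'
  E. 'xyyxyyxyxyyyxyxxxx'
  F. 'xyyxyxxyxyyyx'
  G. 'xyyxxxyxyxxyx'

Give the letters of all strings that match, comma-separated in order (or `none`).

B, D, F

A → no match
B → match
C → no match
D → match
E → no match
F → match
G → no match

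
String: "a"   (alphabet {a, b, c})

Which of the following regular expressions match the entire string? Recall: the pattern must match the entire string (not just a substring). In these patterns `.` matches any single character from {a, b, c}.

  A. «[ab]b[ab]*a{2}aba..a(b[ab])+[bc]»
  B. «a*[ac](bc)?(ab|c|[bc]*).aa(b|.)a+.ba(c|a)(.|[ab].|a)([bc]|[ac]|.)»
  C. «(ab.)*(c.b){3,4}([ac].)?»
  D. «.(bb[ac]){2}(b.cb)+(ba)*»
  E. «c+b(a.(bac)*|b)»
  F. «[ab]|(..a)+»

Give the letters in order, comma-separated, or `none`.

A → no match
B → no match
C → no match
D → no match
E → no match — must start with "c"
F → match

F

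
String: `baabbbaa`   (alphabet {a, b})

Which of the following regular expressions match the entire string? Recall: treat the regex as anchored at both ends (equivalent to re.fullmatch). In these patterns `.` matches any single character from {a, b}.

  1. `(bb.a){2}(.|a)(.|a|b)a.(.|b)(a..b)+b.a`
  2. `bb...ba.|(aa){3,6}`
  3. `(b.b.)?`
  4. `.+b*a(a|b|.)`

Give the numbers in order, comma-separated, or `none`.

4

1 → no match — must start with `bb`
2 → no match
3 → no match
4 → match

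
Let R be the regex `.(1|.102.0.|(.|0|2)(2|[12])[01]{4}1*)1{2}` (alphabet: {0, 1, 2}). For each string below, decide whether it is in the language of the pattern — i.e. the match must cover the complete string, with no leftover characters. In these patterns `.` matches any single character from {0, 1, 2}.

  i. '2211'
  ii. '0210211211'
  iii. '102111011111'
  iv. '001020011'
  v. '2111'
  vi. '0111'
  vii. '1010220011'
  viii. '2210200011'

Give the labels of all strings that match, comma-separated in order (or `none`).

i → no match
ii → no match
iii → match
iv → no match
v → match
vi → match
vii → match
viii → match

iii, v, vi, vii, viii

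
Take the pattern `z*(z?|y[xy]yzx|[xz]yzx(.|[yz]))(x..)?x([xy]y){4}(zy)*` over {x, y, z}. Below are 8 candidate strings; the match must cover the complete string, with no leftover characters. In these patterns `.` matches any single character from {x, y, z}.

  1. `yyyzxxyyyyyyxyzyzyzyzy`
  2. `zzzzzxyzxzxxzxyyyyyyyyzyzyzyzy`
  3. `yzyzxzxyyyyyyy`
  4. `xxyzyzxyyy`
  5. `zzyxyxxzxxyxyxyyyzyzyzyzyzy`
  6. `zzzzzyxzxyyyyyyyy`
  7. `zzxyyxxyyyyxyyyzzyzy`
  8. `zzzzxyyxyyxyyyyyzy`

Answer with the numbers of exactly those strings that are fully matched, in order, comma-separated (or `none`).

1 → match
2 → match
3 → no match
4. `xxyzyzxyyy` → no match
5 → no match
6 → no match
7 → no match
8 → match

1, 2, 8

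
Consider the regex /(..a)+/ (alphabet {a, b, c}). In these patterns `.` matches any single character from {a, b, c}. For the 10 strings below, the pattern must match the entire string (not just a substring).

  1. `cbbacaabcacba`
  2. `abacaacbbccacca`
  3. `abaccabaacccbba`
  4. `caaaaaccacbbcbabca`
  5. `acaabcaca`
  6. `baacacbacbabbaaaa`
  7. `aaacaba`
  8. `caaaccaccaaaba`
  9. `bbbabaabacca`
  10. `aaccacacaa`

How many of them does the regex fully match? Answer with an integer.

0

1 → no match
2 → no match
3 → no match
4 → no match
5. `acaabcaca` → no match
6 → no match
7. `aaacaba` → no match
8 → no match
9. `bbbabaabacca` → no match
10. `aaccacacaa` → no match
Total matched: 0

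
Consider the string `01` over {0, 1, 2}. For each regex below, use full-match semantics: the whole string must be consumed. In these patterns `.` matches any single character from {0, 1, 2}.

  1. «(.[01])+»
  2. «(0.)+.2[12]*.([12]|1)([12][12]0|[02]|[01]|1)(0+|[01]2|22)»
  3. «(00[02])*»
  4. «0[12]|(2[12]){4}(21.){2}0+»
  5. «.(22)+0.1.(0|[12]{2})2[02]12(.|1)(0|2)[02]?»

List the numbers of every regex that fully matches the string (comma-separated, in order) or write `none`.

1, 4

1 → match
2 → no match
3 → no match
4 → match
5 → no match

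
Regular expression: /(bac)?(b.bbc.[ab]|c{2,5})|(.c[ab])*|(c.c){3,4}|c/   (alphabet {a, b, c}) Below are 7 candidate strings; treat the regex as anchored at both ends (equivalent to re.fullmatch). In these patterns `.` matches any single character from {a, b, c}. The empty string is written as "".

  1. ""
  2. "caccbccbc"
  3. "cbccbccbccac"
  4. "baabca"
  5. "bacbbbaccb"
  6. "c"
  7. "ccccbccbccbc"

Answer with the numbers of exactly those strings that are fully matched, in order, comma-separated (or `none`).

1, 2, 3, 6, 7

1. "" → match
2. "caccbccbc" → match
3. "cbccbccbccac" → match
4. "baabca" → no match
5. "bacbbbaccb" → no match
6. "c" → match
7. "ccccbccbccbc" → match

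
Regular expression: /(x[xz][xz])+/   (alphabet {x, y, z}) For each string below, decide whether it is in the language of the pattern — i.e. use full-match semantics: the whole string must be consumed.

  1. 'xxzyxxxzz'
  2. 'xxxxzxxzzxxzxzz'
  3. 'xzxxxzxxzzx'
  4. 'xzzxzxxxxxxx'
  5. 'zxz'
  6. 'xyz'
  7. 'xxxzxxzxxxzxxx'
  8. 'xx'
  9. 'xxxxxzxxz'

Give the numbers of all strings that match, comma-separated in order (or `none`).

2, 4, 9

1 → no match
2 → match
3 → no match
4 → match
5 → no match — must start with 'x'
6 → no match
7 → no match
8 → no match
9 → match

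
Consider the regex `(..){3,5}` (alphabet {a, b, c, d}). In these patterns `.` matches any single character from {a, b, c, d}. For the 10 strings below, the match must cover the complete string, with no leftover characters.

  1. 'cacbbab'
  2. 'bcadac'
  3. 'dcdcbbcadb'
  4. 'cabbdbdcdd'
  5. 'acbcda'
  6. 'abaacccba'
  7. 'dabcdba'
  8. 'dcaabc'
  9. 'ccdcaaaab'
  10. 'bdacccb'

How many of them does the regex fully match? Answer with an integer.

1 → no match
2 → match
3 → match
4 → match
5 → match
6 → no match
7 → no match
8 → match
9 → no match
10 → no match
Total matched: 5

5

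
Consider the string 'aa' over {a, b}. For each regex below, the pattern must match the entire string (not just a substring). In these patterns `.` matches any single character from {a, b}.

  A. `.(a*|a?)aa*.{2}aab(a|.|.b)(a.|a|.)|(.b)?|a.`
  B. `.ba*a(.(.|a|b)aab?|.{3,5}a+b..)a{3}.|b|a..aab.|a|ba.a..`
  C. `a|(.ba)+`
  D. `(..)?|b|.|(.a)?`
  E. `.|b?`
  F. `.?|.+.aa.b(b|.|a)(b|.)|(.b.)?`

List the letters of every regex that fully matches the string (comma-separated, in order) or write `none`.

A, D

A → match
B → no match
C → no match
D → match
E → no match
F → no match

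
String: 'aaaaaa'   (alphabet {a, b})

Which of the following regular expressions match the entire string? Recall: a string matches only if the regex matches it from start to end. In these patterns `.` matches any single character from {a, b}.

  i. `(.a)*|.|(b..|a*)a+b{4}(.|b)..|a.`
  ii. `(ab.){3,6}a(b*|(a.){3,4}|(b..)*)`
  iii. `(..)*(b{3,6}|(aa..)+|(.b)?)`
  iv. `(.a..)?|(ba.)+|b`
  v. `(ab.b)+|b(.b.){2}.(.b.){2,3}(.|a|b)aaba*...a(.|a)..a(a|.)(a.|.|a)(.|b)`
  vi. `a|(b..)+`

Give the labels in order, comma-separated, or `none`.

i → match
ii → no match — must start with 'ab'
iii → match
iv → no match
v → no match
vi → no match

i, iii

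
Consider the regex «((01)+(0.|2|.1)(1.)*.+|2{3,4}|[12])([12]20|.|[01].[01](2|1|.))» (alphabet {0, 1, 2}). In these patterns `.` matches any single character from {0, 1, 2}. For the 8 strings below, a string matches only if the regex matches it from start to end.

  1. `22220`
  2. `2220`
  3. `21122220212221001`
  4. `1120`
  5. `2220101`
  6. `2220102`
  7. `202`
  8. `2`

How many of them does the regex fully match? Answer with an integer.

1 → match
2 → match
3 → no match
4 → match
5 → match
6 → match
7 → no match
8 → no match
Total matched: 5

5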